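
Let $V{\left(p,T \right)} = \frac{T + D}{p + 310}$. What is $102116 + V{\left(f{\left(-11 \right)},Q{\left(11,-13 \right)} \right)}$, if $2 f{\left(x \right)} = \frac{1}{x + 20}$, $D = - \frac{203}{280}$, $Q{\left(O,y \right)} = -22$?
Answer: $\frac{11398179739}{111620} \approx 1.0212 \cdot 10^{5}$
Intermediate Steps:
$D = - \frac{29}{40}$ ($D = \left(-203\right) \frac{1}{280} = - \frac{29}{40} \approx -0.725$)
$f{\left(x \right)} = \frac{1}{2 \left(20 + x\right)}$ ($f{\left(x \right)} = \frac{1}{2 \left(x + 20\right)} = \frac{1}{2 \left(20 + x\right)}$)
$V{\left(p,T \right)} = \frac{- \frac{29}{40} + T}{310 + p}$ ($V{\left(p,T \right)} = \frac{T - \frac{29}{40}}{p + 310} = \frac{- \frac{29}{40} + T}{310 + p}$)
$102116 + V{\left(f{\left(-11 \right)},Q{\left(11,-13 \right)} \right)} = 102116 + \frac{- \frac{29}{40} - 22}{310 + \frac{1}{2 \left(20 - 11\right)}} = 102116 + \frac{1}{310 + \frac{1}{2 \cdot 9}} \left(- \frac{909}{40}\right) = 102116 + \frac{1}{310 + \frac{1}{2} \cdot \frac{1}{9}} \left(- \frac{909}{40}\right) = 102116 + \frac{1}{310 + \frac{1}{18}} \left(- \frac{909}{40}\right) = 102116 + \frac{1}{\frac{5581}{18}} \left(- \frac{909}{40}\right) = 102116 + \frac{18}{5581} \left(- \frac{909}{40}\right) = 102116 - \frac{8181}{111620} = \frac{11398179739}{111620}$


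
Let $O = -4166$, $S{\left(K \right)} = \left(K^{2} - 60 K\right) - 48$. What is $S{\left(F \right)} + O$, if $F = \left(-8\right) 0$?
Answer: $-4214$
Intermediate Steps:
$F = 0$
$S{\left(K \right)} = -48 + K^{2} - 60 K$
$S{\left(F \right)} + O = \left(-48 + 0^{2} - 0\right) - 4166 = \left(-48 + 0 + 0\right) - 4166 = -48 - 4166 = -4214$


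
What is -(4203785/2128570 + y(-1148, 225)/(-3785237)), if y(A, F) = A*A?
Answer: -8115833811/4988942366 ≈ -1.6268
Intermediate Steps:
y(A, F) = A²
-(4203785/2128570 + y(-1148, 225)/(-3785237)) = -(4203785/2128570 + (-1148)²/(-3785237)) = -(4203785*(1/2128570) + 1317904*(-1/3785237)) = -(840757/425714 - 1317904/3785237) = -1*8115833811/4988942366 = -8115833811/4988942366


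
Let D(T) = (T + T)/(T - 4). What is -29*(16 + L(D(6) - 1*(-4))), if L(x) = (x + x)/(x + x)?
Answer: -493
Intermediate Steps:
D(T) = 2*T/(-4 + T) (D(T) = (2*T)/(-4 + T) = 2*T/(-4 + T))
L(x) = 1 (L(x) = (2*x)/((2*x)) = (2*x)*(1/(2*x)) = 1)
-29*(16 + L(D(6) - 1*(-4))) = -29*(16 + 1) = -29*17 = -493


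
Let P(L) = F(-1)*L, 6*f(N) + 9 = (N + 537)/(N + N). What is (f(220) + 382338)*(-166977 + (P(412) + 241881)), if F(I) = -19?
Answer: 16926110722973/660 ≈ 2.5646e+10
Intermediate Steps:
f(N) = -3/2 + (537 + N)/(12*N) (f(N) = -3/2 + ((N + 537)/(N + N))/6 = -3/2 + ((537 + N)/((2*N)))/6 = -3/2 + ((537 + N)*(1/(2*N)))/6 = -3/2 + ((537 + N)/(2*N))/6 = -3/2 + (537 + N)/(12*N))
P(L) = -19*L
(f(220) + 382338)*(-166977 + (P(412) + 241881)) = ((1/12)*(537 - 17*220)/220 + 382338)*(-166977 + (-19*412 + 241881)) = ((1/12)*(1/220)*(537 - 3740) + 382338)*(-166977 + (-7828 + 241881)) = ((1/12)*(1/220)*(-3203) + 382338)*(-166977 + 234053) = (-3203/2640 + 382338)*67076 = (1009369117/2640)*67076 = 16926110722973/660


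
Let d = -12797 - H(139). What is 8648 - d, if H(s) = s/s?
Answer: 21446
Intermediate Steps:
H(s) = 1
d = -12798 (d = -12797 - 1*1 = -12797 - 1 = -12798)
8648 - d = 8648 - 1*(-12798) = 8648 + 12798 = 21446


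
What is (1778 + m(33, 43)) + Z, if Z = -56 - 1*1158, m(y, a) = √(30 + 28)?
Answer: 564 + √58 ≈ 571.62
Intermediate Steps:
m(y, a) = √58
Z = -1214 (Z = -56 - 1158 = -1214)
(1778 + m(33, 43)) + Z = (1778 + √58) - 1214 = 564 + √58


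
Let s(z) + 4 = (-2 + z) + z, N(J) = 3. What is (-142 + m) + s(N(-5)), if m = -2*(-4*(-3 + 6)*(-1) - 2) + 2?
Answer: -160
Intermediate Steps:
s(z) = -6 + 2*z (s(z) = -4 + ((-2 + z) + z) = -4 + (-2 + 2*z) = -6 + 2*z)
m = -18 (m = -2*(-12*(-1) - 2) + 2 = -2*(-4*(-3) - 2) + 2 = -2*(12 - 2) + 2 = -2*10 + 2 = -20 + 2 = -18)
(-142 + m) + s(N(-5)) = (-142 - 18) + (-6 + 2*3) = -160 + (-6 + 6) = -160 + 0 = -160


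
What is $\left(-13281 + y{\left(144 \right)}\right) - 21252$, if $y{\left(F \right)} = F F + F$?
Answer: $-13653$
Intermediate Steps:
$y{\left(F \right)} = F + F^{2}$ ($y{\left(F \right)} = F^{2} + F = F + F^{2}$)
$\left(-13281 + y{\left(144 \right)}\right) - 21252 = \left(-13281 + 144 \left(1 + 144\right)\right) - 21252 = \left(-13281 + 144 \cdot 145\right) - 21252 = \left(-13281 + 20880\right) - 21252 = 7599 - 21252 = -13653$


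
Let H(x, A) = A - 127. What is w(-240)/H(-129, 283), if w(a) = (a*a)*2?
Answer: 9600/13 ≈ 738.46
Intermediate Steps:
H(x, A) = -127 + A
w(a) = 2*a**2 (w(a) = a**2*2 = 2*a**2)
w(-240)/H(-129, 283) = (2*(-240)**2)/(-127 + 283) = (2*57600)/156 = 115200*(1/156) = 9600/13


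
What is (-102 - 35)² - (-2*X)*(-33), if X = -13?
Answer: 19627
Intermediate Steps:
(-102 - 35)² - (-2*X)*(-33) = (-102 - 35)² - (-2*(-13))*(-33) = (-137)² - 26*(-33) = 18769 - 1*(-858) = 18769 + 858 = 19627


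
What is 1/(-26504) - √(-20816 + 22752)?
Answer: -1166177/26504 ≈ -44.000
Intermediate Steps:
1/(-26504) - √(-20816 + 22752) = -1/26504 - √1936 = -1/26504 - 1*44 = -1/26504 - 44 = -1166177/26504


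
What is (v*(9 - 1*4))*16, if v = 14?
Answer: 1120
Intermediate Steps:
(v*(9 - 1*4))*16 = (14*(9 - 1*4))*16 = (14*(9 - 4))*16 = (14*5)*16 = 70*16 = 1120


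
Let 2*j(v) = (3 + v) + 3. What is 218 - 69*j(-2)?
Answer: 80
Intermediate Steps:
j(v) = 3 + v/2 (j(v) = ((3 + v) + 3)/2 = (6 + v)/2 = 3 + v/2)
218 - 69*j(-2) = 218 - 69*(3 + (1/2)*(-2)) = 218 - 69*(3 - 1) = 218 - 69*2 = 218 - 138 = 80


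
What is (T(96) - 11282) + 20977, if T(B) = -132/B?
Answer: 77549/8 ≈ 9693.6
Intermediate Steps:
(T(96) - 11282) + 20977 = (-132/96 - 11282) + 20977 = (-132*1/96 - 11282) + 20977 = (-11/8 - 11282) + 20977 = -90267/8 + 20977 = 77549/8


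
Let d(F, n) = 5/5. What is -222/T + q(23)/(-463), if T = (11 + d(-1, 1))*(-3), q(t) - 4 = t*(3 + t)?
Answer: 13519/2778 ≈ 4.8664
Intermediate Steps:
q(t) = 4 + t*(3 + t)
d(F, n) = 1 (d(F, n) = 5*(⅕) = 1)
T = -36 (T = (11 + 1)*(-3) = 12*(-3) = -36)
-222/T + q(23)/(-463) = -222/(-36) + (4 + 23² + 3*23)/(-463) = -222*(-1/36) + (4 + 529 + 69)*(-1/463) = 37/6 + 602*(-1/463) = 37/6 - 602/463 = 13519/2778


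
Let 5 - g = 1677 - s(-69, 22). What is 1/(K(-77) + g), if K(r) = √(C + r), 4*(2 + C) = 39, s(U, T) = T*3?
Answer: -6424/10317221 - 2*I*√277/10317221 ≈ -0.00062265 - 3.2263e-6*I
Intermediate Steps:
s(U, T) = 3*T
C = 31/4 (C = -2 + (¼)*39 = -2 + 39/4 = 31/4 ≈ 7.7500)
K(r) = √(31/4 + r)
g = -1606 (g = 5 - (1677 - 3*22) = 5 - (1677 - 1*66) = 5 - (1677 - 66) = 5 - 1*1611 = 5 - 1611 = -1606)
1/(K(-77) + g) = 1/(√(31 + 4*(-77))/2 - 1606) = 1/(√(31 - 308)/2 - 1606) = 1/(√(-277)/2 - 1606) = 1/((I*√277)/2 - 1606) = 1/(I*√277/2 - 1606) = 1/(-1606 + I*√277/2)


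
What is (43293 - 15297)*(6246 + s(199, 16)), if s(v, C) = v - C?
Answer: 179986284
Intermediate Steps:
(43293 - 15297)*(6246 + s(199, 16)) = (43293 - 15297)*(6246 + (199 - 1*16)) = 27996*(6246 + (199 - 16)) = 27996*(6246 + 183) = 27996*6429 = 179986284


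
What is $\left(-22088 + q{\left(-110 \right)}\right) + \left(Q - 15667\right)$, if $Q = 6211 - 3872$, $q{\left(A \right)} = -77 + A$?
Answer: $-35603$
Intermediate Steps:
$Q = 2339$ ($Q = 6211 - 3872 = 2339$)
$\left(-22088 + q{\left(-110 \right)}\right) + \left(Q - 15667\right) = \left(-22088 - 187\right) + \left(2339 - 15667\right) = -22275 - 13328 = -35603$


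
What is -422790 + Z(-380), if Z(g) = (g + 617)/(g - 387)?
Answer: -324280167/767 ≈ -4.2279e+5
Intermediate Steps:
Z(g) = (617 + g)/(-387 + g)
-422790 + Z(-380) = -422790 + (617 - 380)/(-387 - 380) = -422790 + 237/(-767) = -422790 - 1/767*237 = -422790 - 237/767 = -324280167/767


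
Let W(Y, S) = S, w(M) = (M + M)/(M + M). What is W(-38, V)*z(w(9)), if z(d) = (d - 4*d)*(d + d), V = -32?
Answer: 192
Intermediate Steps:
w(M) = 1 (w(M) = (2*M)/((2*M)) = (2*M)*(1/(2*M)) = 1)
z(d) = -6*d**2 (z(d) = (-3*d)*(2*d) = -6*d**2)
W(-38, V)*z(w(9)) = -(-192)*1**2 = -(-192) = -32*(-6) = 192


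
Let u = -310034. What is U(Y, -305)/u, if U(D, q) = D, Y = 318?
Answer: -159/155017 ≈ -0.0010257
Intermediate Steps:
U(Y, -305)/u = 318/(-310034) = 318*(-1/310034) = -159/155017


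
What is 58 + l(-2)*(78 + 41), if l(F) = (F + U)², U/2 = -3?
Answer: 7674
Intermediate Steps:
U = -6 (U = 2*(-3) = -6)
l(F) = (-6 + F)² (l(F) = (F - 6)² = (-6 + F)²)
58 + l(-2)*(78 + 41) = 58 + (-6 - 2)²*(78 + 41) = 58 + (-8)²*119 = 58 + 64*119 = 58 + 7616 = 7674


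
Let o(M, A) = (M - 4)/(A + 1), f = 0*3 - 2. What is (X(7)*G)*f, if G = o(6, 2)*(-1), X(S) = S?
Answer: 28/3 ≈ 9.3333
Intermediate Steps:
f = -2 (f = 0 - 2 = -2)
o(M, A) = (-4 + M)/(1 + A)
G = -⅔ (G = ((-4 + 6)/(1 + 2))*(-1) = (2/3)*(-1) = ((⅓)*2)*(-1) = (⅔)*(-1) = -⅔ ≈ -0.66667)
(X(7)*G)*f = (7*(-⅔))*(-2) = -14/3*(-2) = 28/3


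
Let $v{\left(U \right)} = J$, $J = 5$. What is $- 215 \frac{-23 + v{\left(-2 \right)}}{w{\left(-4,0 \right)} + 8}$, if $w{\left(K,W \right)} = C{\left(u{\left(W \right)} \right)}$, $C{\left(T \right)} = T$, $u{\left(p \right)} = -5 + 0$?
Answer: $1290$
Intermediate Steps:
$u{\left(p \right)} = -5$
$w{\left(K,W \right)} = -5$
$v{\left(U \right)} = 5$
$- 215 \frac{-23 + v{\left(-2 \right)}}{w{\left(-4,0 \right)} + 8} = - 215 \frac{-23 + 5}{-5 + 8} = - 215 \left(- \frac{18}{3}\right) = - 215 \left(\left(-18\right) \frac{1}{3}\right) = \left(-215\right) \left(-6\right) = 1290$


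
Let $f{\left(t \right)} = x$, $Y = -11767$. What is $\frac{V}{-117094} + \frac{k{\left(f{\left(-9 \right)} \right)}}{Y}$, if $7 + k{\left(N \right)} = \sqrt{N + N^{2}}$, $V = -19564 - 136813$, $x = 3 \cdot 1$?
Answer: $\frac{262986831}{196835014} - \frac{2 \sqrt{3}}{11767} \approx 1.3358$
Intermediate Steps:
$x = 3$
$f{\left(t \right)} = 3$
$V = -156377$
$k{\left(N \right)} = -7 + \sqrt{N + N^{2}}$
$\frac{V}{-117094} + \frac{k{\left(f{\left(-9 \right)} \right)}}{Y} = - \frac{156377}{-117094} + \frac{-7 + \sqrt{3 \left(1 + 3\right)}}{-11767} = \left(-156377\right) \left(- \frac{1}{117094}\right) + \left(-7 + \sqrt{3 \cdot 4}\right) \left(- \frac{1}{11767}\right) = \frac{156377}{117094} + \left(-7 + \sqrt{12}\right) \left(- \frac{1}{11767}\right) = \frac{156377}{117094} + \left(-7 + 2 \sqrt{3}\right) \left(- \frac{1}{11767}\right) = \frac{156377}{117094} + \left(\frac{1}{1681} - \frac{2 \sqrt{3}}{11767}\right) = \frac{262986831}{196835014} - \frac{2 \sqrt{3}}{11767}$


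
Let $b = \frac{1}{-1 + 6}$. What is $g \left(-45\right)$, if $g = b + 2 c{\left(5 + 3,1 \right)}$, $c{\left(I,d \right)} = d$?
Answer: $-99$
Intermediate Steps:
$b = \frac{1}{5} \approx 0.2$
$g = \frac{11}{5}$ ($g = \frac{1}{5} + 2 \cdot 1 = \frac{1}{5} + 2 = \frac{11}{5} \approx 2.2$)
$g \left(-45\right) = \frac{11}{5} \left(-45\right) = -99$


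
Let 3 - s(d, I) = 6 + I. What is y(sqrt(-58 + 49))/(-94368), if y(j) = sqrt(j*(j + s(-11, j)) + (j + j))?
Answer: -sqrt(3)*sqrt(-I)/94368 ≈ -1.2978e-5 + 1.2978e-5*I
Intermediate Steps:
s(d, I) = -3 - I (s(d, I) = 3 - (6 + I) = 3 + (-6 - I) = -3 - I)
y(j) = sqrt(-j) (y(j) = sqrt(j*(j + (-3 - j)) + (j + j)) = sqrt(j*(-3) + 2*j) = sqrt(-3*j + 2*j) = sqrt(-j))
y(sqrt(-58 + 49))/(-94368) = sqrt(-sqrt(-58 + 49))/(-94368) = sqrt(-sqrt(-9))*(-1/94368) = sqrt(-3*I)*(-1/94368) = (sqrt(3)*sqrt(-I))*(-1/94368) = -sqrt(3)*sqrt(-I)/94368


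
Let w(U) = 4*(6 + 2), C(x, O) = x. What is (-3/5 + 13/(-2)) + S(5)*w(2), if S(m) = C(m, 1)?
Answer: 1529/10 ≈ 152.90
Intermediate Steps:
w(U) = 32 (w(U) = 4*8 = 32)
S(m) = m
(-3/5 + 13/(-2)) + S(5)*w(2) = (-3/5 + 13/(-2)) + 5*32 = (-3*⅕ + 13*(-½)) + 160 = (-⅗ - 13/2) + 160 = -71/10 + 160 = 1529/10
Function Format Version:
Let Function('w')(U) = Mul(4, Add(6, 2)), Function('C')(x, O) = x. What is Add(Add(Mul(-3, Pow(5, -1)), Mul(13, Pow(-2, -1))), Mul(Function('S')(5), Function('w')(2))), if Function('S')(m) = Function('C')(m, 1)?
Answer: Rational(1529, 10) ≈ 152.90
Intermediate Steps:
Function('w')(U) = 32 (Function('w')(U) = Mul(4, 8) = 32)
Function('S')(m) = m
Add(Add(Mul(-3, Pow(5, -1)), Mul(13, Pow(-2, -1))), Mul(Function('S')(5), Function('w')(2))) = Add(Add(Mul(-3, Pow(5, -1)), Mul(13, Pow(-2, -1))), Mul(5, 32)) = Add(Add(Mul(-3, Rational(1, 5)), Mul(13, Rational(-1, 2))), 160) = Add(Add(Rational(-3, 5), Rational(-13, 2)), 160) = Add(Rational(-71, 10), 160) = Rational(1529, 10)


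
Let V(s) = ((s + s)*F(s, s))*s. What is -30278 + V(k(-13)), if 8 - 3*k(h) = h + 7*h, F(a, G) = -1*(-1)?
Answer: -247414/9 ≈ -27490.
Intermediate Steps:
F(a, G) = 1
k(h) = 8/3 - 8*h/3 (k(h) = 8/3 - (h + 7*h)/3 = 8/3 - 8*h/3)
V(s) = 2*s² (V(s) = ((s + s)*1)*s = ((2*s)*1)*s = (2*s)*s = 2*s²)
-30278 + V(k(-13)) = -30278 + 2*(8/3 - 8/3*(-13))² = -30278 + 2*(8/3 + 104/3)² = -30278 + 2*(112/3)² = -30278 + 2*(12544/9) = -30278 + 25088/9 = -247414/9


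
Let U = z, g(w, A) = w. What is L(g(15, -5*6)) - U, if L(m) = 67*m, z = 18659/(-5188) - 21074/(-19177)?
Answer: 100236219111/99490276 ≈ 1007.5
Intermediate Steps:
z = -248491731/99490276 (z = 18659*(-1/5188) - 21074*(-1/19177) = -18659/5188 + 21074/19177 = -248491731/99490276 ≈ -2.4977)
U = -248491731/99490276 ≈ -2.4977
L(g(15, -5*6)) - U = 67*15 - 1*(-248491731/99490276) = 1005 + 248491731/99490276 = 100236219111/99490276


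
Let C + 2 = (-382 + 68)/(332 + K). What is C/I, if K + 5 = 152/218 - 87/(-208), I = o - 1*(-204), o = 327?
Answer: -21997078/3950127585 ≈ -0.0055687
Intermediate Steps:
I = 531 (I = 327 - 1*(-204) = 327 + 204 = 531)
K = -88069/22672 (K = -5 + (152/218 - 87/(-208)) = -5 + (152*(1/218) - 87*(-1/208)) = -5 + (76/109 + 87/208) = -5 + 25291/22672 = -88069/22672 ≈ -3.8845)
C = -21997078/7439035 (C = -2 + (-382 + 68)/(332 - 88069/22672) = -2 - 314/7439035/22672 = -2 - 314*22672/7439035 = -2 - 7119008/7439035 = -21997078/7439035 ≈ -2.9570)
C/I = -21997078/7439035/531 = -21997078/7439035*1/531 = -21997078/3950127585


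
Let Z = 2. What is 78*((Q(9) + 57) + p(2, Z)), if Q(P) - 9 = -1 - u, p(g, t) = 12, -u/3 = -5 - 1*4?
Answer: 3900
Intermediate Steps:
u = 27 (u = -3*(-5 - 1*4) = -3*(-5 - 4) = -3*(-9) = 27)
Q(P) = -19 (Q(P) = 9 + (-1 - 1*27) = 9 + (-1 - 27) = 9 - 28 = -19)
78*((Q(9) + 57) + p(2, Z)) = 78*((-19 + 57) + 12) = 78*(38 + 12) = 78*50 = 3900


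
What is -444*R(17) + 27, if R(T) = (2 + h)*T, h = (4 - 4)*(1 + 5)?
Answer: -15069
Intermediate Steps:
h = 0 (h = 0*6 = 0)
R(T) = 2*T (R(T) = (2 + 0)*T = 2*T)
-444*R(17) + 27 = -888*17 + 27 = -444*34 + 27 = -15096 + 27 = -15069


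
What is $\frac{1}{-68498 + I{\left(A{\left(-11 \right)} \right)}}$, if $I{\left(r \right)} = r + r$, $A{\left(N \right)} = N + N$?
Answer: $- \frac{1}{68542} \approx -1.459 \cdot 10^{-5}$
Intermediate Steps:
$A{\left(N \right)} = 2 N$
$I{\left(r \right)} = 2 r$
$\frac{1}{-68498 + I{\left(A{\left(-11 \right)} \right)}} = \frac{1}{-68498 + 2 \cdot 2 \left(-11\right)} = \frac{1}{-68498 + 2 \left(-22\right)} = \frac{1}{-68498 - 44} = \frac{1}{-68542} = - \frac{1}{68542}$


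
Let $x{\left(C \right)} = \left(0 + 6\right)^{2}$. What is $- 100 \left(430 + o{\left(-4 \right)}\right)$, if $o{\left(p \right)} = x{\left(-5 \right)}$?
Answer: $-46600$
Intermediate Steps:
$x{\left(C \right)} = 36$ ($x{\left(C \right)} = 6^{2} = 36$)
$o{\left(p \right)} = 36$
$- 100 \left(430 + o{\left(-4 \right)}\right) = - 100 \left(430 + 36\right) = \left(-100\right) 466 = -46600$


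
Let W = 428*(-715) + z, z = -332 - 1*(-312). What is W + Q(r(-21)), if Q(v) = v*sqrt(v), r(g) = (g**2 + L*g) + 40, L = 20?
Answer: -306040 + 61*sqrt(61) ≈ -3.0556e+5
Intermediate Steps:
z = -20 (z = -332 + 312 = -20)
r(g) = 40 + g**2 + 20*g (r(g) = (g**2 + 20*g) + 40 = 40 + g**2 + 20*g)
Q(v) = v**(3/2)
W = -306040 (W = 428*(-715) - 20 = -306020 - 20 = -306040)
W + Q(r(-21)) = -306040 + (40 + (-21)**2 + 20*(-21))**(3/2) = -306040 + (40 + 441 - 420)**(3/2) = -306040 + 61**(3/2) = -306040 + 61*sqrt(61)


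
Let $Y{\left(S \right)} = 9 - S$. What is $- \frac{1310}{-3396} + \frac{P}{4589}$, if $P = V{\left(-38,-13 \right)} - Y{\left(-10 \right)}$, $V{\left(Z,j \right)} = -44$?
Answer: $\frac{2898821}{7792122} \approx 0.37202$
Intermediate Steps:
$P = -63$ ($P = -44 - \left(9 - -10\right) = -44 - \left(9 + 10\right) = -44 - 19 = -63$)
$- \frac{1310}{-3396} + \frac{P}{4589} = - \frac{1310}{-3396} - \frac{63}{4589} = \left(-1310\right) \left(- \frac{1}{3396}\right) - \frac{63}{4589} = \frac{655}{1698} - \frac{63}{4589} = \frac{2898821}{7792122}$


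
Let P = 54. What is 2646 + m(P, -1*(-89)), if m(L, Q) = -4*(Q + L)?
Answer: 2074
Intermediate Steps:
m(L, Q) = -4*L - 4*Q (m(L, Q) = -4*(L + Q) = -4*L - 4*Q)
2646 + m(P, -1*(-89)) = 2646 + (-4*54 - (-4)*(-89)) = 2646 + (-216 - 4*89) = 2646 + (-216 - 356) = 2646 - 572 = 2074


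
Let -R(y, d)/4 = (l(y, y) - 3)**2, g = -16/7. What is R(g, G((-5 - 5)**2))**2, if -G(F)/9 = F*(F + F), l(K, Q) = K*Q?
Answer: 2258530576/5764801 ≈ 391.78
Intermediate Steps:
g = -16/7 (g = -16*1/7 = -16/7 ≈ -2.2857)
G(F) = -18*F**2 (G(F) = -9*F*(F + F) = -9*F*2*F = -18*F**2)
R(y, d) = -4*(-3 + y**2)**2 (R(y, d) = -4*(y*y - 3)**2 = -4*(y**2 - 3)**2 = -4*(-3 + y**2)**2)
R(g, G((-5 - 5)**2))**2 = (-4*(-3 + (-16/7)**2)**2)**2 = (-4*(-3 + 256/49)**2)**2 = (-4*(109/49)**2)**2 = (-4*11881/2401)**2 = (-47524/2401)**2 = 2258530576/5764801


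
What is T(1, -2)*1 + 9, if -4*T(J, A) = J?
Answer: 35/4 ≈ 8.7500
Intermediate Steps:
T(J, A) = -J/4
T(1, -2)*1 + 9 = -¼*1*1 + 9 = -¼*1 + 9 = -¼ + 9 = 35/4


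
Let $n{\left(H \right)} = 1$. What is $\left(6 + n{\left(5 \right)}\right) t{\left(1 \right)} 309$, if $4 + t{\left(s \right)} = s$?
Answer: $-6489$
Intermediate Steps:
$t{\left(s \right)} = -4 + s$
$\left(6 + n{\left(5 \right)}\right) t{\left(1 \right)} 309 = \left(6 + 1\right) \left(-4 + 1\right) 309 = 7 \left(-3\right) 309 = \left(-21\right) 309 = -6489$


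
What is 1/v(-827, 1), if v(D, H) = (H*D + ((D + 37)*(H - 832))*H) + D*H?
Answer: 1/654836 ≈ 1.5271e-6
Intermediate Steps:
v(D, H) = 2*D*H + H*(-832 + H)*(37 + D) (v(D, H) = (D*H + ((37 + D)*(-832 + H))*H) + D*H = (D*H + ((-832 + H)*(37 + D))*H) + D*H = (D*H + H*(-832 + H)*(37 + D)) + D*H = 2*D*H + H*(-832 + H)*(37 + D))
1/v(-827, 1) = 1/(1*(-30784 - 830*(-827) + 37*1 - 827*1)) = 1/(1*(-30784 + 686410 + 37 - 827)) = 1/(1*654836) = 1/654836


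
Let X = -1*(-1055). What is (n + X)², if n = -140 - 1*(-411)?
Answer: 1758276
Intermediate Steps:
X = 1055
n = 271 (n = -140 + 411 = 271)
(n + X)² = (271 + 1055)² = 1326² = 1758276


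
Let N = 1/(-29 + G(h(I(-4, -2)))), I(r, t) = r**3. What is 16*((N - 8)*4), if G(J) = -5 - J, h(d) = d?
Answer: -7648/15 ≈ -509.87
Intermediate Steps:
N = 1/30 (N = 1/(-29 + (-5 - 1*(-4)**3)) = 1/(-29 + (-5 - 1*(-64))) = 1/(-29 + (-5 + 64)) = 1/(-29 + 59) = 1/30 ≈ 0.033333)
16*((N - 8)*4) = 16*((1/30 - 8)*4) = 16*(-239/30*4) = 16*(-478/15) = -7648/15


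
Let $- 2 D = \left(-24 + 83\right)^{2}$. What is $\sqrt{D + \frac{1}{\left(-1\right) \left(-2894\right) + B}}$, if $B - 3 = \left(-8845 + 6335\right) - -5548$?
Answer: $\frac{i \sqrt{245231030710}}{11870} \approx 41.719 i$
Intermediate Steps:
$B = 3041$ ($B = 3 + \left(\left(-8845 + 6335\right) - -5548\right) = 3 + \left(-2510 + 5548\right) = 3 + 3038 = 3041$)
$D = - \frac{3481}{2}$ ($D = - \frac{\left(-24 + 83\right)^{2}}{2} = - \frac{59^{2}}{2} = \left(- \frac{1}{2}\right) 3481 = - \frac{3481}{2} \approx -1740.5$)
$\sqrt{D + \frac{1}{\left(-1\right) \left(-2894\right) + B}} = \sqrt{- \frac{3481}{2} + \frac{1}{\left(-1\right) \left(-2894\right) + 3041}} = \sqrt{- \frac{3481}{2} + \frac{1}{2894 + 3041}} = \sqrt{- \frac{3481}{2} + \frac{1}{5935}} = \sqrt{- \frac{20659733}{11870}} = \frac{i \sqrt{245231030710}}{11870}$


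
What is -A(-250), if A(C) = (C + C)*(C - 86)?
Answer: -168000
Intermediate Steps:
A(C) = 2*C*(-86 + C) (A(C) = (2*C)*(-86 + C) = 2*C*(-86 + C))
-A(-250) = -2*(-250)*(-86 - 250) = -2*(-250)*(-336) = -1*168000 = -168000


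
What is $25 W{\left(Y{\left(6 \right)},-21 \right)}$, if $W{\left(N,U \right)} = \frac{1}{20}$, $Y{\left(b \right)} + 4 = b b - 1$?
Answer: $\frac{5}{4} \approx 1.25$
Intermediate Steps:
$Y{\left(b \right)} = -5 + b^{2}$ ($Y{\left(b \right)} = -4 + \left(b b - 1\right) = -4 + \left(b^{2} - 1\right) = -4 + \left(-1 + b^{2}\right) = -5 + b^{2}$)
$W{\left(N,U \right)} = \frac{1}{20}$
$25 W{\left(Y{\left(6 \right)},-21 \right)} = 25 \cdot \frac{1}{20} = \frac{5}{4}$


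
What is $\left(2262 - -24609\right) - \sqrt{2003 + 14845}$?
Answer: $26871 - 36 \sqrt{13} \approx 26741.0$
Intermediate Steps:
$\left(2262 - -24609\right) - \sqrt{2003 + 14845} = \left(2262 + 24609\right) - \sqrt{16848} = 26871 - 36 \sqrt{13}$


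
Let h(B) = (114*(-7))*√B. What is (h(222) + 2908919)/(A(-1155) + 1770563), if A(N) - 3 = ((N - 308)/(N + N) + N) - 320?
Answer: 87267570/53072749 - 23940*√222/53072749 ≈ 1.6376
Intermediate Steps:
A(N) = -317 + N + (-308 + N)/(2*N) (A(N) = 3 + (((N - 308)/(N + N) + N) - 320) = 3 + (((-308 + N)/((2*N)) + N) - 320) = 3 + (((-308 + N)*(1/(2*N)) + N) - 320) = 3 + (((-308 + N)/(2*N) + N) - 320) = 3 + ((N + (-308 + N)/(2*N)) - 320) = 3 + (-320 + N + (-308 + N)/(2*N)) = -317 + N + (-308 + N)/(2*N))
h(B) = -798*√B
(h(222) + 2908919)/(A(-1155) + 1770563) = (-798*√222 + 2908919)/((-633/2 - 1155 - 154/(-1155)) + 1770563) = (2908919 - 798*√222)/((-633/2 - 1155 - 154*(-1/1155)) + 1770563) = (2908919 - 798*√222)/((-633/2 - 1155 + 2/15) + 1770563) = (2908919 - 798*√222)/(-44141/30 + 1770563) = (2908919 - 798*√222)/(53072749/30) = (2908919 - 798*√222)*(30/53072749) = 87267570/53072749 - 23940*√222/53072749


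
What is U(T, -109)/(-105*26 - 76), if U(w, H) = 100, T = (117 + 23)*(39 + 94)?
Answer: -50/1403 ≈ -0.035638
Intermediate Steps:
T = 18620 (T = 140*133 = 18620)
U(T, -109)/(-105*26 - 76) = 100/(-105*26 - 76) = 100/(-2730 - 76) = 100/(-2806) = 100*(-1/2806) = -50/1403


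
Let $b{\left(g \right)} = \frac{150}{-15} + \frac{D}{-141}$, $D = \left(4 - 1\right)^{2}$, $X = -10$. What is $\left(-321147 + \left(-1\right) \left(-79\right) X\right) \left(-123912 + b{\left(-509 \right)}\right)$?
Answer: $\frac{1875069580769}{47} \approx 3.9895 \cdot 10^{10}$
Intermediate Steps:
$D = 9$ ($D = 3^{2} = 9$)
$b{\left(g \right)} = - \frac{473}{47}$ ($b{\left(g \right)} = \frac{150}{-15} + \frac{9}{-141} = 150 \left(- \frac{1}{15}\right) + 9 \left(- \frac{1}{141}\right) = -10 - \frac{3}{47} = - \frac{473}{47}$)
$\left(-321147 + \left(-1\right) \left(-79\right) X\right) \left(-123912 + b{\left(-509 \right)}\right) = \left(-321147 + \left(-1\right) \left(-79\right) \left(-10\right)\right) \left(-123912 - \frac{473}{47}\right) = \left(-321147 + 79 \left(-10\right)\right) \left(- \frac{5824337}{47}\right) = \left(-321147 - 790\right) \left(- \frac{5824337}{47}\right) = \left(-321937\right) \left(- \frac{5824337}{47}\right) = \frac{1875069580769}{47}$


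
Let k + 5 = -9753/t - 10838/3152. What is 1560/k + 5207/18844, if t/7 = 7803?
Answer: -842226533332397/4659338589836 ≈ -180.76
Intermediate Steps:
t = 54621 (t = 7*7803 = 54621)
k = -247258469/28694232 (k = -5 + (-9753/54621 - 10838/3152) = -5 + (-9753*1/54621 - 10838*1/3152) = -5 + (-3251/18207 - 5419/1576) = -5 - 103787309/28694232 = -247258469/28694232 ≈ -8.6170)
1560/k + 5207/18844 = 1560/(-247258469/28694232) + 5207/18844 = 1560*(-28694232/247258469) + 5207*(1/18844) = -44763001920/247258469 + 5207/18844 = -842226533332397/4659338589836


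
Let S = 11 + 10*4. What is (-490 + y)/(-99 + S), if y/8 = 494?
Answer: -577/8 ≈ -72.125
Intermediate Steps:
y = 3952 (y = 8*494 = 3952)
S = 51 (S = 11 + 40 = 51)
(-490 + y)/(-99 + S) = (-490 + 3952)/(-99 + 51) = 3462/(-48) = 3462*(-1/48) = -577/8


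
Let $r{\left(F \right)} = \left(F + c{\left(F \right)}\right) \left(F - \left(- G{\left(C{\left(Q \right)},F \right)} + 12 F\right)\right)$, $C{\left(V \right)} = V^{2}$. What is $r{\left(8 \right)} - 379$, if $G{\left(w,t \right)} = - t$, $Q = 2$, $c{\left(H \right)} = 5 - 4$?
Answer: $-1243$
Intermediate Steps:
$c{\left(H \right)} = 1$ ($c{\left(H \right)} = 5 - 4 = 1$)
$r{\left(F \right)} = - 12 F \left(1 + F\right)$ ($r{\left(F \right)} = \left(F + 1\right) \left(F - 13 F\right) = \left(1 + F\right) \left(F - 13 F\right) = \left(1 + F\right) \left(- 12 F\right) = - 12 F \left(1 + F\right)$)
$r{\left(8 \right)} - 379 = 12 \cdot 8 \left(-1 - 8\right) - 379 = 12 \cdot 8 \left(-9\right) - 379 = -864 - 379 = -1243$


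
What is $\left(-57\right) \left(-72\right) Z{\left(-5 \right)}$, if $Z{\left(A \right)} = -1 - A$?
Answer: $16416$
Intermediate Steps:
$\left(-57\right) \left(-72\right) Z{\left(-5 \right)} = \left(-57\right) \left(-72\right) \left(-1 - -5\right) = 4104 \left(-1 + 5\right) = 4104 \cdot 4 = 16416$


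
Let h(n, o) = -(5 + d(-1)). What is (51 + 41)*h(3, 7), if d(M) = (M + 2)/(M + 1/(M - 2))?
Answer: -391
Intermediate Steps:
d(M) = (2 + M)/(M + 1/(-2 + M))
h(n, o) = -17/4 (h(n, o) = -(5 + (-4 + (-1)²)/(1 + (-1)² - 2*(-1))) = -(5 + (-4 + 1)/(1 + 1 + 2)) = -(5 - 3/4) = -(5 + (¼)*(-3)) = -(5 - ¾) = -1*17/4 = -17/4)
(51 + 41)*h(3, 7) = (51 + 41)*(-17/4) = 92*(-17/4) = -391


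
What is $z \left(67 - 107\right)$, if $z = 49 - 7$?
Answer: $-1680$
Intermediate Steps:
$z = 42$
$z \left(67 - 107\right) = 42 \left(67 - 107\right) = 42 \left(-40\right) = -1680$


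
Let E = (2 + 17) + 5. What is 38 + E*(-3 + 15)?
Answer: 326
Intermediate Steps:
E = 24 (E = 19 + 5 = 24)
38 + E*(-3 + 15) = 38 + 24*(-3 + 15) = 38 + 24*12 = 38 + 288 = 326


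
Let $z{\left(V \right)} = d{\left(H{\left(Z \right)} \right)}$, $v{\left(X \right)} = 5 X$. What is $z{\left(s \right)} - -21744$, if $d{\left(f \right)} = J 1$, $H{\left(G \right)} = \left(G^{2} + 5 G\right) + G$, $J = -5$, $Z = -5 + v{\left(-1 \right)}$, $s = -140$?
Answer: $21739$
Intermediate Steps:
$Z = -10$ ($Z = -5 + 5 \left(-1\right) = -5 - 5 = -10$)
$H{\left(G \right)} = G^{2} + 6 G$
$d{\left(f \right)} = -5$ ($d{\left(f \right)} = \left(-5\right) 1 = -5$)
$z{\left(V \right)} = -5$
$z{\left(s \right)} - -21744 = -5 - -21744 = -5 + 21744 = 21739$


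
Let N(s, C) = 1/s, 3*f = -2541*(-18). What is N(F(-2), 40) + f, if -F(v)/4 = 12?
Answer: 731807/48 ≈ 15246.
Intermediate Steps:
F(v) = -48 (F(v) = -4*12 = -48)
f = 15246 (f = (-2541*(-18))/3 = (⅓)*45738 = 15246)
N(F(-2), 40) + f = 1/(-48) + 15246 = -1/48 + 15246 = 731807/48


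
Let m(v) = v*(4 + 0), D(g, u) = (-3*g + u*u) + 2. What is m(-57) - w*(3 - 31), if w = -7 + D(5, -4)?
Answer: -340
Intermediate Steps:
D(g, u) = 2 + u² - 3*g (D(g, u) = (-3*g + u²) + 2 = (u² - 3*g) + 2 = 2 + u² - 3*g)
m(v) = 4*v (m(v) = v*4 = 4*v)
w = -4 (w = -7 + (2 + (-4)² - 3*5) = -7 + (2 + 16 - 15) = -7 + 3 = -4)
m(-57) - w*(3 - 31) = 4*(-57) - (-4)*(3 - 31) = -228 - (-4)*(-28) = -228 - 1*112 = -228 - 112 = -340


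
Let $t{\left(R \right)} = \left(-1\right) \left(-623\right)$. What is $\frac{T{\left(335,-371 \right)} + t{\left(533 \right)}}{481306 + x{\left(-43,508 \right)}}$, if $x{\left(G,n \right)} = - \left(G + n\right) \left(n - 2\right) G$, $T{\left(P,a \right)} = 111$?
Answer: $\frac{367}{5299388} \approx 6.9253 \cdot 10^{-5}$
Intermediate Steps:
$t{\left(R \right)} = 623$
$x{\left(G,n \right)} = - G \left(-2 + n\right) \left(G + n\right)$ ($x{\left(G,n \right)} = - \left(G + n\right) \left(-2 + n\right) G = - \left(-2 + n\right) \left(G + n\right) G = - G \left(-2 + n\right) \left(G + n\right)$)
$\frac{T{\left(335,-371 \right)} + t{\left(533 \right)}}{481306 + x{\left(-43,508 \right)}} = \frac{111 + 623}{481306 - 43 \left(- 508^{2} + 2 \left(-43\right) + 2 \cdot 508 - \left(-43\right) 508\right)} = \frac{734}{481306 - 43 \left(\left(-1\right) 258064 - 86 + 1016 + 21844\right)} = \frac{734}{481306 - 43 \left(-258064 - 86 + 1016 + 21844\right)} = \frac{734}{481306 - -10117470} = \frac{734}{481306 + 10117470} = \frac{734}{10598776} = 734 \cdot \frac{1}{10598776} = \frac{367}{5299388}$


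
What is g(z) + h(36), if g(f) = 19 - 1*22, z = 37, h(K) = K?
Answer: 33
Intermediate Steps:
g(f) = -3 (g(f) = 19 - 22 = -3)
g(z) + h(36) = -3 + 36 = 33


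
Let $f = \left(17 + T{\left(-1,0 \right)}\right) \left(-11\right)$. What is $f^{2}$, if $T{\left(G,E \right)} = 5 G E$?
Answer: $34969$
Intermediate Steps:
$T{\left(G,E \right)} = 5 E G$
$f = -187$ ($f = \left(17 + 5 \cdot 0 \left(-1\right)\right) \left(-11\right) = \left(17 + 0\right) \left(-11\right) = 17 \left(-11\right) = -187$)
$f^{2} = \left(-187\right)^{2} = 34969$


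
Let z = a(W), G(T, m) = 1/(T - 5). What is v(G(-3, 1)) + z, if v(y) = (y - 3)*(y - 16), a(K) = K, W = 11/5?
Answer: 16829/320 ≈ 52.591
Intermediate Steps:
W = 11/5 (W = 11*(⅕) = 11/5 ≈ 2.2000)
G(T, m) = 1/(-5 + T)
v(y) = (-16 + y)*(-3 + y) (v(y) = (-3 + y)*(-16 + y) = (-16 + y)*(-3 + y))
z = 11/5 ≈ 2.2000
v(G(-3, 1)) + z = (48 + (1/(-5 - 3))² - 19/(-5 - 3)) + 11/5 = (48 + (1/(-8))² - 19/(-8)) + 11/5 = (48 + (-⅛)² - 19*(-⅛)) + 11/5 = (48 + 1/64 + 19/8) + 11/5 = 3225/64 + 11/5 = 16829/320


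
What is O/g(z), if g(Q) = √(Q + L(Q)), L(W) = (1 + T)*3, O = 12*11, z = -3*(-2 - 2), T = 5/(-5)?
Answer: 22*√3 ≈ 38.105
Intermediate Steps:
T = -1 (T = 5*(-⅕) = -1)
z = 12 (z = -3*(-4) = 12)
O = 132
L(W) = 0 (L(W) = (1 - 1)*3 = 0*3 = 0)
g(Q) = √Q (g(Q) = √(Q + 0) = √Q)
O/g(z) = 132/(√12) = 132/((2*√3)) = 132*(√3/6) = 22*√3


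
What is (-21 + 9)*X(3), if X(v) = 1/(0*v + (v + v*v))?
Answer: -1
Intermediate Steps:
X(v) = 1/(v + v²) (X(v) = 1/(0 + (v + v²)) = 1/(v + v²))
(-21 + 9)*X(3) = (-21 + 9)*(1/(3*(1 + 3))) = -4/4 = -12*1/12 = -1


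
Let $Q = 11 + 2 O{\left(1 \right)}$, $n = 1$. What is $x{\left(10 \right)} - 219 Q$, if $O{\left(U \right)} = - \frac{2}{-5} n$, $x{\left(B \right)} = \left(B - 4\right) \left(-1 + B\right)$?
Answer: $- \frac{12651}{5} \approx -2530.2$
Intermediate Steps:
$x{\left(B \right)} = \left(-1 + B\right) \left(-4 + B\right)$ ($x{\left(B \right)} = \left(-4 + B\right) \left(-1 + B\right) = \left(-1 + B\right) \left(-4 + B\right)$)
$O{\left(U \right)} = \frac{2}{5}$ ($O{\left(U \right)} = - \frac{2}{-5} \cdot 1 = \left(-2\right) \left(- \frac{1}{5}\right) 1 = \frac{2}{5} \cdot 1 = \frac{2}{5}$)
$Q = \frac{59}{5}$ ($Q = 11 + 2 \cdot \frac{2}{5} = 11 + \frac{4}{5} = \frac{59}{5} \approx 11.8$)
$x{\left(10 \right)} - 219 Q = \left(4 + 10^{2} - 50\right) - \frac{12921}{5} = \left(4 + 100 - 50\right) - \frac{12921}{5} = 54 - \frac{12921}{5} = - \frac{12651}{5}$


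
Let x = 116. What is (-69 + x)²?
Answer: 2209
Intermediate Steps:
(-69 + x)² = (-69 + 116)² = 47² = 2209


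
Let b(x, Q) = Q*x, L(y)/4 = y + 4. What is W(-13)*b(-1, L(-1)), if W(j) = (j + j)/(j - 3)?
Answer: -39/2 ≈ -19.500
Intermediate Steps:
W(j) = 2*j/(-3 + j) (W(j) = (2*j)/(-3 + j) = 2*j/(-3 + j))
L(y) = 16 + 4*y (L(y) = 4*(y + 4) = 4*(4 + y) = 16 + 4*y)
W(-13)*b(-1, L(-1)) = (2*(-13)/(-3 - 13))*((16 + 4*(-1))*(-1)) = (2*(-13)/(-16))*((16 - 4)*(-1)) = (2*(-13)*(-1/16))*(12*(-1)) = (13/8)*(-12) = -39/2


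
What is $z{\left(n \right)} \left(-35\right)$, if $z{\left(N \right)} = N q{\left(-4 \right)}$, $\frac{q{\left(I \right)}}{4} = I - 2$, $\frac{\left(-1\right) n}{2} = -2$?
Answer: $3360$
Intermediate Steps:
$n = 4$ ($n = \left(-2\right) \left(-2\right) = 4$)
$q{\left(I \right)} = -8 + 4 I$ ($q{\left(I \right)} = 4 \left(I - 2\right) = 4 \left(-2 + I\right) = -8 + 4 I$)
$z{\left(N \right)} = - 24 N$ ($z{\left(N \right)} = N \left(-8 + 4 \left(-4\right)\right) = N \left(-8 - 16\right) = N \left(-24\right) = - 24 N$)
$z{\left(n \right)} \left(-35\right) = \left(-24\right) 4 \left(-35\right) = \left(-96\right) \left(-35\right) = 3360$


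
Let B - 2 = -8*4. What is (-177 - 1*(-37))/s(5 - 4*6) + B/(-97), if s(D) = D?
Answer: 14150/1843 ≈ 7.6777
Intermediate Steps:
B = -30 (B = 2 - 8*4 = 2 - 32 = -30)
(-177 - 1*(-37))/s(5 - 4*6) + B/(-97) = (-177 - 1*(-37))/(5 - 4*6) - 30/(-97) = (-177 + 37)/(5 - 24) - 30*(-1/97) = -140/(-19) + 30/97 = -140*(-1/19) + 30/97 = 140/19 + 30/97 = 14150/1843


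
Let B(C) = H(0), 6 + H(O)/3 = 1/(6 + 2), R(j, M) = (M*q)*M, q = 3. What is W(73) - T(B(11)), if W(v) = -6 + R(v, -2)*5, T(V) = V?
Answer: 573/8 ≈ 71.625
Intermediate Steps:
R(j, M) = 3*M² (R(j, M) = (M*3)*M = (3*M)*M = 3*M²)
H(O) = -141/8 (H(O) = -18 + 3/(6 + 2) = -18 + 3/8 = -141/8)
B(C) = -141/8
W(v) = 54 (W(v) = -6 + (3*(-2)²)*5 = -6 + (3*4)*5 = -6 + 12*5 = -6 + 60 = 54)
W(73) - T(B(11)) = 54 - 1*(-141/8) = 54 + 141/8 = 573/8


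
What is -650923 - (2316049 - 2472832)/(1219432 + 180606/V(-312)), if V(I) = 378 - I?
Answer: -30433851337606/46754927 ≈ -6.5092e+5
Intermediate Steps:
-650923 - (2316049 - 2472832)/(1219432 + 180606/V(-312)) = -650923 - (2316049 - 2472832)/(1219432 + 180606/(378 - 1*(-312))) = -650923 - (-156783)/(1219432 + 180606/(378 + 312)) = -650923 - (-156783)/(1219432 + 180606/690) = -650923 - (-156783)/(1219432 + 180606*(1/690)) = -650923 - (-156783)/(1219432 + 30101/115) = -650923 - (-156783)/140264781/115 = -650923 - (-156783)*115/140264781 = -650923 - 1*(-6010015/46754927) = -650923 + 6010015/46754927 = -30433851337606/46754927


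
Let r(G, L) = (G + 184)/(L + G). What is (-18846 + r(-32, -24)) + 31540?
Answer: 88839/7 ≈ 12691.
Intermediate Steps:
r(G, L) = (184 + G)/(G + L)
(-18846 + r(-32, -24)) + 31540 = (-18846 + (184 - 32)/(-32 - 24)) + 31540 = (-18846 + 152/(-56)) + 31540 = (-18846 - 1/56*152) + 31540 = (-18846 - 19/7) + 31540 = -131941/7 + 31540 = 88839/7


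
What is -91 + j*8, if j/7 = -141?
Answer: -7987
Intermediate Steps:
j = -987 (j = 7*(-141) = -987)
-91 + j*8 = -91 - 987*8 = -91 - 7896 = -7987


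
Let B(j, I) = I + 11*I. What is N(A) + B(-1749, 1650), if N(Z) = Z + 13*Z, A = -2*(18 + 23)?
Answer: 18652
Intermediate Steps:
B(j, I) = 12*I
A = -82 (A = -2*41 = -82)
N(Z) = 14*Z
N(A) + B(-1749, 1650) = 14*(-82) + 12*1650 = -1148 + 19800 = 18652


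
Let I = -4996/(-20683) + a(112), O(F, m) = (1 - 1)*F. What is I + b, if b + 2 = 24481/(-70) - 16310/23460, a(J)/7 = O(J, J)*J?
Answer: -299052231617/849140565 ≈ -352.18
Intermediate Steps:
O(F, m) = 0 (O(F, m) = 0*F = 0)
a(J) = 0 (a(J) = 7*(0*J) = 7*0 = 0)
b = -14468759/41055 (b = -2 + (24481/(-70) - 16310/23460) = -2 + (24481*(-1/70) - 16310*1/23460) = -2 + (-24481/70 - 1631/2346) = -2 - 14386649/41055 = -14468759/41055 ≈ -352.42)
I = 4996/20683 (I = -4996/(-20683) + 0 = -4996*(-1/20683) + 0 = 4996/20683 + 0 = 4996/20683 ≈ 0.24155)
I + b = 4996/20683 - 14468759/41055 = -299052231617/849140565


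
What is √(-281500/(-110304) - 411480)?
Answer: I*√8691727012430/4596 ≈ 641.46*I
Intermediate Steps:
√(-281500/(-110304) - 411480) = √(-281500*(-1/110304) - 411480) = √(70375/27576 - 411480) = √(-11346902105/27576) = I*√8691727012430/4596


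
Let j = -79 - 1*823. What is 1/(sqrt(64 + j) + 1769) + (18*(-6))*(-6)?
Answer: 2028370721/3130199 - I*sqrt(838)/3130199 ≈ 648.0 - 9.248e-6*I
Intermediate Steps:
j = -902 (j = -79 - 823 = -902)
1/(sqrt(64 + j) + 1769) + (18*(-6))*(-6) = 1/(sqrt(64 - 902) + 1769) + (18*(-6))*(-6) = 1/(sqrt(-838) + 1769) - 108*(-6) = 1/(I*sqrt(838) + 1769) + 648 = 1/(1769 + I*sqrt(838)) + 648 = 648 + 1/(1769 + I*sqrt(838))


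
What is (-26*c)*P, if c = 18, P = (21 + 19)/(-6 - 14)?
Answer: 936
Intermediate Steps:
P = -2 (P = 40/(-20) = 40*(-1/20) = -2)
(-26*c)*P = -26*18*(-2) = -468*(-2) = 936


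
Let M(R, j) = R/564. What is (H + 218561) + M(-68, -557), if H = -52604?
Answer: 23399920/141 ≈ 1.6596e+5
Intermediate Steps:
M(R, j) = R/564 (M(R, j) = R*(1/564) = R/564)
(H + 218561) + M(-68, -557) = (-52604 + 218561) + (1/564)*(-68) = 165957 - 17/141 = 23399920/141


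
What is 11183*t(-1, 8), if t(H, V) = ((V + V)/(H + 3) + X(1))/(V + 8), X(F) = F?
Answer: 100647/16 ≈ 6290.4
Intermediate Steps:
t(H, V) = (1 + 2*V/(3 + H))/(8 + V) (t(H, V) = ((V + V)/(H + 3) + 1)/(V + 8) = ((2*V)/(3 + H) + 1)/(8 + V) = (2*V/(3 + H) + 1)/(8 + V) = (1 + 2*V/(3 + H))/(8 + V))
11183*t(-1, 8) = 11183*((3 - 1 + 2*8)/(24 + 3*8 + 8*(-1) - 1*8)) = 11183*((3 - 1 + 16)/(24 + 24 - 8 - 8)) = 11183*(18/32) = 11183*((1/32)*18) = 11183*(9/16) = 100647/16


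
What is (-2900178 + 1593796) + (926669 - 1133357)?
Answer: -1513070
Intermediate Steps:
(-2900178 + 1593796) + (926669 - 1133357) = -1306382 - 206688 = -1513070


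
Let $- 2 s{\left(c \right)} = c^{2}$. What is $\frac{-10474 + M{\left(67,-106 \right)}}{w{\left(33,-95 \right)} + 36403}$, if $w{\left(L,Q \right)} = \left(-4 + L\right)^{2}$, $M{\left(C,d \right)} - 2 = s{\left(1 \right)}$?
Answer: $- \frac{20945}{74488} \approx -0.28119$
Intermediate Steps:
$s{\left(c \right)} = - \frac{c^{2}}{2}$
$M{\left(C,d \right)} = \frac{3}{2}$ ($M{\left(C,d \right)} = 2 - \frac{1^{2}}{2} = 2 - \frac{1}{2} = \frac{3}{2}$)
$\frac{-10474 + M{\left(67,-106 \right)}}{w{\left(33,-95 \right)} + 36403} = \frac{-10474 + \frac{3}{2}}{\left(-4 + 33\right)^{2} + 36403} = - \frac{20945}{2 \left(29^{2} + 36403\right)} = - \frac{20945}{2 \left(841 + 36403\right)} = - \frac{20945}{2 \cdot 37244} = \left(- \frac{20945}{2}\right) \frac{1}{37244} = - \frac{20945}{74488}$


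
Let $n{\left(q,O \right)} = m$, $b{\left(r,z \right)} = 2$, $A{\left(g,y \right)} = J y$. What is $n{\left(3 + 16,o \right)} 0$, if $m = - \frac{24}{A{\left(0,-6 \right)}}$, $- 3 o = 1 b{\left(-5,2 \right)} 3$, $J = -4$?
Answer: $0$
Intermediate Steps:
$A{\left(g,y \right)} = - 4 y$
$o = -2$ ($o = - \frac{1 \cdot 2 \cdot 3}{3} = - \frac{2 \cdot 3}{3} = \left(- \frac{1}{3}\right) 6 = -2$)
$m = -1$ ($m = - \frac{24}{\left(-4\right) \left(-6\right)} = - \frac{24}{24} = \left(-24\right) \frac{1}{24} = -1$)
$n{\left(q,O \right)} = -1$
$n{\left(3 + 16,o \right)} 0 = \left(-1\right) 0 = 0$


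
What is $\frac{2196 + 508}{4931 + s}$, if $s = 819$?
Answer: $\frac{1352}{2875} \approx 0.47026$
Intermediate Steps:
$\frac{2196 + 508}{4931 + s} = \frac{2196 + 508}{4931 + 819} = \frac{2704}{5750} = 2704 \cdot \frac{1}{5750} = \frac{1352}{2875}$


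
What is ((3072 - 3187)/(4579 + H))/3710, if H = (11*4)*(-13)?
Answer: -23/2973194 ≈ -7.7358e-6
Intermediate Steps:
H = -572 (H = 44*(-13) = -572)
((3072 - 3187)/(4579 + H))/3710 = ((3072 - 3187)/(4579 - 572))/3710 = -115/4007*(1/3710) = -115*1/4007*(1/3710) = -115/4007*1/3710 = -23/2973194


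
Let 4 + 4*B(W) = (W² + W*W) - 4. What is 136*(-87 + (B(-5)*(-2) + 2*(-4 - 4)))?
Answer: -16864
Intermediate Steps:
B(W) = -2 + W²/2 (B(W) = -1 + ((W² + W*W) - 4)/4 = -1 + ((W² + W²) - 4)/4 = -1 + (2*W² - 4)/4 = -1 + (-4 + 2*W²)/4 = -1 + (-1 + W²/2) = -2 + W²/2)
136*(-87 + (B(-5)*(-2) + 2*(-4 - 4))) = 136*(-87 + ((-2 + (½)*(-5)²)*(-2) + 2*(-4 - 4))) = 136*(-87 + ((-2 + (½)*25)*(-2) + 2*(-8))) = 136*(-87 + ((-2 + 25/2)*(-2) - 16)) = 136*(-87 + ((21/2)*(-2) - 16)) = 136*(-87 + (-21 - 16)) = 136*(-87 - 37) = 136*(-124) = -16864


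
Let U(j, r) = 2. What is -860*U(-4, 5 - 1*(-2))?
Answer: -1720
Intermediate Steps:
-860*U(-4, 5 - 1*(-2)) = -860*2 = -1720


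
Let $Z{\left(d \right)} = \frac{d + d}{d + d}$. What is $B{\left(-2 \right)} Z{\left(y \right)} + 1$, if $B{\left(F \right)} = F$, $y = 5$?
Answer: $-1$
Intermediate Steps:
$Z{\left(d \right)} = 1$ ($Z{\left(d \right)} = \frac{2 d}{2 d} = 2 d \frac{1}{2 d} = 1$)
$B{\left(-2 \right)} Z{\left(y \right)} + 1 = \left(-2\right) 1 + 1 = -2 + 1 = -1$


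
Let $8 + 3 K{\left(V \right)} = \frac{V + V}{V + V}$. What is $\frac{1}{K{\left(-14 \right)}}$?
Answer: $- \frac{3}{7} \approx -0.42857$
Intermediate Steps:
$K{\left(V \right)} = - \frac{7}{3}$ ($K{\left(V \right)} = - \frac{8}{3} + \frac{\left(V + V\right) \frac{1}{V + V}}{3} = - \frac{8}{3} + \frac{2 V \frac{1}{2 V}}{3} = - \frac{8}{3} + \frac{1}{3} \cdot 1 = - \frac{8}{3} + \frac{1}{3} = - \frac{7}{3}$)
$\frac{1}{K{\left(-14 \right)}} = \frac{1}{- \frac{7}{3}} = - \frac{3}{7}$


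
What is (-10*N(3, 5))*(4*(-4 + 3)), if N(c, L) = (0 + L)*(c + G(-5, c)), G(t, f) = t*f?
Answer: -2400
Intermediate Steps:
G(t, f) = f*t
N(c, L) = -4*L*c (N(c, L) = (0 + L)*(c + c*(-5)) = L*(c - 5*c) = L*(-4*c) = -4*L*c)
(-10*N(3, 5))*(4*(-4 + 3)) = (-(-40)*5*3)*(4*(-4 + 3)) = (-10*(-60))*(4*(-1)) = 600*(-4) = -2400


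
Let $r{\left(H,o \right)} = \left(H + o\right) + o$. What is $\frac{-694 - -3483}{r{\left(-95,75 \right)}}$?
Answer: $\frac{2789}{55} \approx 50.709$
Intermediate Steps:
$r{\left(H,o \right)} = H + 2 o$
$\frac{-694 - -3483}{r{\left(-95,75 \right)}} = \frac{-694 - -3483}{-95 + 2 \cdot 75} = \frac{-694 + 3483}{-95 + 150} = \frac{2789}{55}$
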